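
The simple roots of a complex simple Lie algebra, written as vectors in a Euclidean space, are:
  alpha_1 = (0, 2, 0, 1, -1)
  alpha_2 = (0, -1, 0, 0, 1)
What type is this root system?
Compute the Cartan integers a_ij = 2(alpha_i, alpha_j)/(alpha_j, alpha_j); the resulting 2x2 Cartan matrix is
[[2, -3], [-1, 2]].
The roots have two lengths (squared-length ratio 3:1); the short ones are alpha_{2}. The associated Dynkin diagram is two nodes joined by a triple edge (G_2), so the type is G_2.

G_2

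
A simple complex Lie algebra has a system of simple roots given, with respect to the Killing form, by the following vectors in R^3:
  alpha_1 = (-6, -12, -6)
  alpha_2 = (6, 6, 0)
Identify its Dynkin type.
G_2

Compute the Cartan integers a_ij = 2(alpha_i, alpha_j)/(alpha_j, alpha_j); the resulting 2x2 Cartan matrix is
[[2, -3], [-1, 2]].
The roots have two lengths (squared-length ratio 3:1); the short ones are alpha_{2}. The associated Dynkin diagram is two nodes joined by a triple edge (G_2), so the type is G_2.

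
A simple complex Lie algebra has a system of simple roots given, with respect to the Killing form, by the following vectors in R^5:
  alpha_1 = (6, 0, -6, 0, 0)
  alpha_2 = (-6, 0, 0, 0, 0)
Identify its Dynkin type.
Compute the Cartan integers a_ij = 2(alpha_i, alpha_j)/(alpha_j, alpha_j); the resulting 2x2 Cartan matrix is
[[2, -2], [-1, 2]].
The roots have two lengths (squared-length ratio 2:1); the short ones are alpha_{2}. The associated Dynkin diagram is a chain of 2 nodes with a double edge at one end; the terminal node there is the unique short simple root (B_2), so the type is B_2 (the algebra so(5)).

B_2 (so(5))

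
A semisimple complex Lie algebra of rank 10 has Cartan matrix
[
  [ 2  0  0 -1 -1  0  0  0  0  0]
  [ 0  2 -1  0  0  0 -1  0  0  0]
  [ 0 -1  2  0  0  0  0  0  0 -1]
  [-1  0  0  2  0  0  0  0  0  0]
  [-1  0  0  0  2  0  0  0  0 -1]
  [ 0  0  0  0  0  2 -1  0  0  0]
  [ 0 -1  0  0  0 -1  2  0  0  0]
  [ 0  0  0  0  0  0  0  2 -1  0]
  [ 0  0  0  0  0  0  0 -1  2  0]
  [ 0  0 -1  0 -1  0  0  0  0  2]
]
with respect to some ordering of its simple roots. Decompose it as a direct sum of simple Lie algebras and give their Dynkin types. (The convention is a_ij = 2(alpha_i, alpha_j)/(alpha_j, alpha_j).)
A2 ⊕ A8

The diagram associated to this matrix has two connected components: the simple roots {alpha_8, alpha_9} form a chain of 2 nodes with single edges (A_2), and {alpha_1, alpha_2, alpha_3, alpha_4, alpha_5, alpha_6, alpha_7, alpha_10} form a chain of 8 nodes with single edges (A_8). A semisimple Lie algebra decomposes uniquely as the direct sum of simple ideals, one per connected component of its Dynkin diagram, so g ≅ A_2 ⊕ A_8 (dimension 8 + 80 = 88).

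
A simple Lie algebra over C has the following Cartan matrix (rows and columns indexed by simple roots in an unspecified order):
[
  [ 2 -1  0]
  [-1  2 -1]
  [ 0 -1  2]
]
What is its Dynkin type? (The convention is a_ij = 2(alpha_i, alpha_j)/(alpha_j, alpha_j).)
The matrix has rank 3 with 2's on the diagonal. Reading the off-diagonal entries as Dynkin edges (a single edge where a_ij = a_ji = -1; a double or triple edge where a_ij * a_ji = 2 or 3), the diagram is a chain of 3 nodes with single edges (A_3). One simple-root ordering that puts it in standard form is (alpha_3, alpha_2, alpha_1). So the algebra is type A_3, i.e. sl(4).

type A_3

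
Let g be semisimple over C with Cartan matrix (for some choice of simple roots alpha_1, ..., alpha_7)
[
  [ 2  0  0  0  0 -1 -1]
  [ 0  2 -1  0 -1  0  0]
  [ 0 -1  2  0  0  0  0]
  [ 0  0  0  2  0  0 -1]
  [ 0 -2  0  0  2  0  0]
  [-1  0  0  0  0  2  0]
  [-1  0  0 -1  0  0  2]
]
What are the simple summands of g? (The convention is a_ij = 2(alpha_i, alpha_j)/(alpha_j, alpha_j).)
The diagram associated to this matrix has two connected components: the simple roots {alpha_1, alpha_4, alpha_6, alpha_7} form a chain of 4 nodes with single edges (A_4), and {alpha_2, alpha_3, alpha_5} form a chain of 3 nodes with a double edge at one end; the terminal node there is the unique long simple root (C_3). A semisimple Lie algebra decomposes uniquely as the direct sum of simple ideals, one per connected component of its Dynkin diagram, so g ≅ A_4 ⊕ C_3 (dimension 24 + 21 = 45).

A_4 (sl(5)) + C_3 (sp(6))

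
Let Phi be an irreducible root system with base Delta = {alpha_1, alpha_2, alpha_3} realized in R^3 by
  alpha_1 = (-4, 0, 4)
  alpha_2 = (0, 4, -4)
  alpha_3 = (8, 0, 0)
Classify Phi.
Compute the Cartan integers a_ij = 2(alpha_i, alpha_j)/(alpha_j, alpha_j); the resulting 3x3 Cartan matrix is
[[2, -1, -1], [-1, 2, 0], [-2, 0, 2]].
The roots have two lengths (squared-length ratio 2:1); the short ones are alpha_{1,2}. The associated Dynkin diagram is a chain of 3 nodes with a double edge at one end; the terminal node there is the unique long simple root (C_3), so the type is C_3 (the algebra sp(6)).

C3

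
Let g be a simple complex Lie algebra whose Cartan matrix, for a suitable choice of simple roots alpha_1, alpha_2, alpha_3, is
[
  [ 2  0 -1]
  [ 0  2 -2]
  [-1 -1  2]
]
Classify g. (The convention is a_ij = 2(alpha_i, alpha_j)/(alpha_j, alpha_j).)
The matrix has rank 3 with 2's on the diagonal. Reading the off-diagonal entries as Dynkin edges (a single edge where a_ij = a_ji = -1; a double or triple edge where a_ij * a_ji = 2 or 3), the diagram is a chain of 3 nodes with a double edge at one end; the terminal node there is the unique long simple root (C_3). One simple-root ordering that puts it in standard form is (alpha_1, alpha_3, alpha_2). So the algebra is type C_3, i.e. sp(6).

C_3 (sp(6))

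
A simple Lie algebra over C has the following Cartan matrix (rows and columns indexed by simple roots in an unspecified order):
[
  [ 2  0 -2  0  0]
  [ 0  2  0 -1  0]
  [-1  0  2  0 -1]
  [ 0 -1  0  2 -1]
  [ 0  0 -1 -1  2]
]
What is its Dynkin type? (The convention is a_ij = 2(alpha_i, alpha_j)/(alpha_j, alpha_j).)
C_5 (sp(10))

The matrix has rank 5 with 2's on the diagonal. Reading the off-diagonal entries as Dynkin edges (a single edge where a_ij = a_ji = -1; a double or triple edge where a_ij * a_ji = 2 or 3), the diagram is a chain of 5 nodes with a double edge at one end; the terminal node there is the unique long simple root (C_5). One simple-root ordering that puts it in standard form is (alpha_2, alpha_4, alpha_5, alpha_3, alpha_1). So the algebra is type C_5, i.e. sp(10).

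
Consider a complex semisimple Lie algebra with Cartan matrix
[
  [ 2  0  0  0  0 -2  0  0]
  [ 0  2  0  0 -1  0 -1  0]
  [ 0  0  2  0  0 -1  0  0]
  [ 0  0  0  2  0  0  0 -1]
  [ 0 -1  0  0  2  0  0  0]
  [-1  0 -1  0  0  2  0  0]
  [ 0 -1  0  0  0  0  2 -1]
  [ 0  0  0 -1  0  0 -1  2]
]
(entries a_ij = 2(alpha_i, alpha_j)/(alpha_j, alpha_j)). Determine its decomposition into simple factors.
A_5 ⊕ C_3

The diagram associated to this matrix has two connected components: the simple roots {alpha_2, alpha_4, alpha_5, alpha_7, alpha_8} form a chain of 5 nodes with single edges (A_5), and {alpha_1, alpha_3, alpha_6} form a chain of 3 nodes with a double edge at one end; the terminal node there is the unique long simple root (C_3). A semisimple Lie algebra decomposes uniquely as the direct sum of simple ideals, one per connected component of its Dynkin diagram, so g ≅ A_5 ⊕ C_3 (dimension 35 + 21 = 56).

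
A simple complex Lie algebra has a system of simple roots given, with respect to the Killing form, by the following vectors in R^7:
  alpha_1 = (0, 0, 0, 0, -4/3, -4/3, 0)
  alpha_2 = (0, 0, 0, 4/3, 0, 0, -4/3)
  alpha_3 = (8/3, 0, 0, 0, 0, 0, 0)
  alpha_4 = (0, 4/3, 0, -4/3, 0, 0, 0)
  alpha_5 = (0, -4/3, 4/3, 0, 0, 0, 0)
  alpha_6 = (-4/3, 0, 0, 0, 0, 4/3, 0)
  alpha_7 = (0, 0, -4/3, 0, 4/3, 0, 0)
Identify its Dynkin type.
C_7

Compute the Cartan integers a_ij = 2(alpha_i, alpha_j)/(alpha_j, alpha_j); the resulting 7x7 Cartan matrix is
[[2, 0, 0, 0, 0, -1, -1], [0, 2, 0, -1, 0, 0, 0], [0, 0, 2, 0, 0, -2, 0], [0, -1, 0, 2, -1, 0, 0], [0, 0, 0, -1, 2, 0, -1], [-1, 0, -1, 0, 0, 2, 0], [-1, 0, 0, 0, -1, 0, 2]].
The roots have two lengths (squared-length ratio 2:1); the short ones are alpha_{1,2,4,5,6,7}. The associated Dynkin diagram is a chain of 7 nodes with a double edge at one end; the terminal node there is the unique long simple root (C_7), so the type is C_7 (the algebra sp(14)).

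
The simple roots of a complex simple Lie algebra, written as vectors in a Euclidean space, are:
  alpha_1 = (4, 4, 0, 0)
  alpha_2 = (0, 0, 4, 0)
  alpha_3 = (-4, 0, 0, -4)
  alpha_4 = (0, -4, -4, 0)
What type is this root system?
Compute the Cartan integers a_ij = 2(alpha_i, alpha_j)/(alpha_j, alpha_j); the resulting 4x4 Cartan matrix is
[[2, 0, -1, -1], [0, 2, 0, -1], [-1, 0, 2, 0], [-1, -2, 0, 2]].
The roots have two lengths (squared-length ratio 2:1); the short ones are alpha_{2}. The associated Dynkin diagram is a chain of 4 nodes with a double edge at one end; the terminal node there is the unique short simple root (B_4), so the type is B_4 (the algebra so(9)).

B_4 (so(9))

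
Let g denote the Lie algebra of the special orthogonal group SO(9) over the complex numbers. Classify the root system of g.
This is so(9) with 9 odd, which has dimension 9(9-1)/2 = 36 and rank (9-1)/2 = 4. In the classification of classical Lie algebras, the orthogonal algebra so(2n+1) in an odd number of variables has type B_n; here n = 4, so the Dynkin diagram is a chain of 4 nodes with a double edge at one end; the terminal node there is the unique short simple root (B_4). Hence the type is B_4.

B4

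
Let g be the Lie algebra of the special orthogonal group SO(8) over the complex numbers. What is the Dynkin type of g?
This is so(8) with 8 even, which has dimension 8(8-1)/2 = 28 and rank 8/2 = 4. In the classification of classical Lie algebras, the orthogonal algebra so(2n) in an even number of variables has type D_n; here n = 4, so the Dynkin diagram is a chain of 2 nodes with a fork of two nodes at one end (D_4). Hence the type is D_4.

D_4 (so(8))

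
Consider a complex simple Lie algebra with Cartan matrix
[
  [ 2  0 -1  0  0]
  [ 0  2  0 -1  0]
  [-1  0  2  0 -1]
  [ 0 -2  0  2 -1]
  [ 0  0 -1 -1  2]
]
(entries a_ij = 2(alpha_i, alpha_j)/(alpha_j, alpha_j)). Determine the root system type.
The matrix has rank 5 with 2's on the diagonal. Reading the off-diagonal entries as Dynkin edges (a single edge where a_ij = a_ji = -1; a double or triple edge where a_ij * a_ji = 2 or 3), the diagram is a chain of 5 nodes with a double edge at one end; the terminal node there is the unique short simple root (B_5). One simple-root ordering that puts it in standard form is (alpha_1, alpha_3, alpha_5, alpha_4, alpha_2). So the algebra is type B_5, i.e. so(11).

B_5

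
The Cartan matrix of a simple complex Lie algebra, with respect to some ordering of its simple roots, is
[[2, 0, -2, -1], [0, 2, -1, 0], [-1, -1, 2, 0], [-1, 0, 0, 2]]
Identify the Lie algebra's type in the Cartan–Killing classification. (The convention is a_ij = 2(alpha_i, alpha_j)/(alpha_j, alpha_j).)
The matrix has rank 4 with 2's on the diagonal. Reading the off-diagonal entries as Dynkin edges (a single edge where a_ij = a_ji = -1; a double or triple edge where a_ij * a_ji = 2 or 3), the diagram is a chain of 4 nodes with a double edge between the middle two (F_4). One simple-root ordering that puts it in standard form is (alpha_4, alpha_1, alpha_3, alpha_2). So the algebra is type F_4.

F_4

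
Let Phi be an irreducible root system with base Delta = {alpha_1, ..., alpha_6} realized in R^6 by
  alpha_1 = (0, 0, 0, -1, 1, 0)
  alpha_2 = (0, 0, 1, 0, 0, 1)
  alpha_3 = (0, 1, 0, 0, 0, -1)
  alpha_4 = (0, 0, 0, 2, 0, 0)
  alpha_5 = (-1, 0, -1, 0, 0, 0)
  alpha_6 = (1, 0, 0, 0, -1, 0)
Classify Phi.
C_6 (sp(12))

Compute the Cartan integers a_ij = 2(alpha_i, alpha_j)/(alpha_j, alpha_j); the resulting 6x6 Cartan matrix is
[[2, 0, 0, -1, 0, -1], [0, 2, -1, 0, -1, 0], [0, -1, 2, 0, 0, 0], [-2, 0, 0, 2, 0, 0], [0, -1, 0, 0, 2, -1], [-1, 0, 0, 0, -1, 2]].
The roots have two lengths (squared-length ratio 2:1); the short ones are alpha_{1,2,3,5,6}. The associated Dynkin diagram is a chain of 6 nodes with a double edge at one end; the terminal node there is the unique long simple root (C_6), so the type is C_6 (the algebra sp(12)).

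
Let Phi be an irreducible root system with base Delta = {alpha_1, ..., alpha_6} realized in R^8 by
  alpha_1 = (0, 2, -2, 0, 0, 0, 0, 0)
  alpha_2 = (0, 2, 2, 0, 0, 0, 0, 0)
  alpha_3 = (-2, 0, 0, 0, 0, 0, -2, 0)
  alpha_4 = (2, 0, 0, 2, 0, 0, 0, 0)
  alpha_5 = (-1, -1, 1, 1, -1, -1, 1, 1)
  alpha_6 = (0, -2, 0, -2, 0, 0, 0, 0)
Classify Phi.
E6

Compute the Cartan integers a_ij = 2(alpha_i, alpha_j)/(alpha_j, alpha_j); the resulting 6x6 Cartan matrix is
[[2, 0, 0, 0, -1, -1], [0, 2, 0, 0, 0, -1], [0, 0, 2, -1, 0, 0], [0, 0, -1, 2, 0, -1], [-1, 0, 0, 0, 2, 0], [-1, -1, 0, -1, 0, 2]].
All simple roots have the same length, so the diagram is simply laced. The associated Dynkin diagram is a chain of 5 nodes with one extra node attached to the third node from one end (E_6), so the type is E_6.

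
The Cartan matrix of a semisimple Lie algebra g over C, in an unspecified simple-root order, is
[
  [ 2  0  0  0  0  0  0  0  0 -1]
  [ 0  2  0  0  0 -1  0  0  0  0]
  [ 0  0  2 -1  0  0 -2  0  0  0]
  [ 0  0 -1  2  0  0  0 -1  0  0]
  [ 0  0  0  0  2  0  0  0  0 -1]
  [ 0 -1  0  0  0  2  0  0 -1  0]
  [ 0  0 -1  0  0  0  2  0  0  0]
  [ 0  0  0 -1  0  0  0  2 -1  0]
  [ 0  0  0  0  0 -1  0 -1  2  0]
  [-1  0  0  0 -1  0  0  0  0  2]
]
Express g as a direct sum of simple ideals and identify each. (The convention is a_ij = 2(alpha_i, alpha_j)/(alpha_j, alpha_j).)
A3 ⊕ B7

The diagram associated to this matrix has two connected components: the simple roots {alpha_1, alpha_5, alpha_10} form a chain of 3 nodes with single edges (A_3), and {alpha_2, alpha_3, alpha_4, alpha_6, alpha_7, alpha_8, alpha_9} form a chain of 7 nodes with a double edge at one end; the terminal node there is the unique short simple root (B_7). A semisimple Lie algebra decomposes uniquely as the direct sum of simple ideals, one per connected component of its Dynkin diagram, so g ≅ A_3 ⊕ B_7 (dimension 15 + 105 = 120).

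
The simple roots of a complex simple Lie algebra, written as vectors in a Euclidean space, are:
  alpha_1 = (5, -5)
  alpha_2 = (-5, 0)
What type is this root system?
B_2 (so(5))

Compute the Cartan integers a_ij = 2(alpha_i, alpha_j)/(alpha_j, alpha_j); the resulting 2x2 Cartan matrix is
[[2, -2], [-1, 2]].
The roots have two lengths (squared-length ratio 2:1); the short ones are alpha_{2}. The associated Dynkin diagram is a chain of 2 nodes with a double edge at one end; the terminal node there is the unique short simple root (B_2), so the type is B_2 (the algebra so(5)).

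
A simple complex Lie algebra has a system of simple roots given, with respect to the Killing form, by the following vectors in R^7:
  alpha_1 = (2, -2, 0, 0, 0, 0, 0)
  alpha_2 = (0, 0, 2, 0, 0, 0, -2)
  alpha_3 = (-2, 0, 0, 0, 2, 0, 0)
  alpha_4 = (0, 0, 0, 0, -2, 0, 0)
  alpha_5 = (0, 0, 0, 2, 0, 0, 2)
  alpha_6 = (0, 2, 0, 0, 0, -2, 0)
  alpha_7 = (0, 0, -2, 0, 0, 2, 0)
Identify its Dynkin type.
Compute the Cartan integers a_ij = 2(alpha_i, alpha_j)/(alpha_j, alpha_j); the resulting 7x7 Cartan matrix is
[[2, 0, -1, 0, 0, -1, 0], [0, 2, 0, 0, -1, 0, -1], [-1, 0, 2, -2, 0, 0, 0], [0, 0, -1, 2, 0, 0, 0], [0, -1, 0, 0, 2, 0, 0], [-1, 0, 0, 0, 0, 2, -1], [0, -1, 0, 0, 0, -1, 2]].
The roots have two lengths (squared-length ratio 2:1); the short ones are alpha_{4}. The associated Dynkin diagram is a chain of 7 nodes with a double edge at one end; the terminal node there is the unique short simple root (B_7), so the type is B_7 (the algebra so(15)).

type B_7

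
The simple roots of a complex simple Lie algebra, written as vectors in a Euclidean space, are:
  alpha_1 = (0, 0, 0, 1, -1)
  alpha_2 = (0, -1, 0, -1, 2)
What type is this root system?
type G_2

Compute the Cartan integers a_ij = 2(alpha_i, alpha_j)/(alpha_j, alpha_j); the resulting 2x2 Cartan matrix is
[[2, -1], [-3, 2]].
The roots have two lengths (squared-length ratio 3:1); the short ones are alpha_{1}. The associated Dynkin diagram is two nodes joined by a triple edge (G_2), so the type is G_2.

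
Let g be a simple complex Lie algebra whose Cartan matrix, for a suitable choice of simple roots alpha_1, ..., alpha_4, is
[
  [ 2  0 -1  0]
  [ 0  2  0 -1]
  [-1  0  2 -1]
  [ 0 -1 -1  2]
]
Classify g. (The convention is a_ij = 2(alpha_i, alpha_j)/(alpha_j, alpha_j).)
The matrix has rank 4 with 2's on the diagonal. Reading the off-diagonal entries as Dynkin edges (a single edge where a_ij = a_ji = -1; a double or triple edge where a_ij * a_ji = 2 or 3), the diagram is a chain of 4 nodes with single edges (A_4). One simple-root ordering that puts it in standard form is (alpha_2, alpha_4, alpha_3, alpha_1). So the algebra is type A_4, i.e. sl(5).

type A_4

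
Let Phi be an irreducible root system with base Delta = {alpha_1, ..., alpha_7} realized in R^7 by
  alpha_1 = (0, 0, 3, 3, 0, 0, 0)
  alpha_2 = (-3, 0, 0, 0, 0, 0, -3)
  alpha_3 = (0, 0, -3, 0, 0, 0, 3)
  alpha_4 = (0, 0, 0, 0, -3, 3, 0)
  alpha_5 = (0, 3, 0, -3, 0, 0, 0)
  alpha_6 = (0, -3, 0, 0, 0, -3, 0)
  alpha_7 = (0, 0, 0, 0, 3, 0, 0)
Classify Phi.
B_7

Compute the Cartan integers a_ij = 2(alpha_i, alpha_j)/(alpha_j, alpha_j); the resulting 7x7 Cartan matrix is
[[2, 0, -1, 0, -1, 0, 0], [0, 2, -1, 0, 0, 0, 0], [-1, -1, 2, 0, 0, 0, 0], [0, 0, 0, 2, 0, -1, -2], [-1, 0, 0, 0, 2, -1, 0], [0, 0, 0, -1, -1, 2, 0], [0, 0, 0, -1, 0, 0, 2]].
The roots have two lengths (squared-length ratio 2:1); the short ones are alpha_{7}. The associated Dynkin diagram is a chain of 7 nodes with a double edge at one end; the terminal node there is the unique short simple root (B_7), so the type is B_7 (the algebra so(15)).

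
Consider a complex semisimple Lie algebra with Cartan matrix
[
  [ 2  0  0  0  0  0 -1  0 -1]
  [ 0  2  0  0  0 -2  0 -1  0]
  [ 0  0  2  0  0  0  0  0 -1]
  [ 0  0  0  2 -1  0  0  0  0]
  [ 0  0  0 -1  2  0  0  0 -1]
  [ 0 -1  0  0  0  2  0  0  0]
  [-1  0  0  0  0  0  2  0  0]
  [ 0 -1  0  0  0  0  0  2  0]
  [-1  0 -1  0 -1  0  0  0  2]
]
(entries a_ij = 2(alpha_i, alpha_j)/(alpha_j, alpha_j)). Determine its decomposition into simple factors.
B_3 ⊕ E_6

The diagram associated to this matrix has two connected components: the simple roots {alpha_2, alpha_6, alpha_8} form a chain of 3 nodes with a double edge at one end; the terminal node there is the unique short simple root (B_3), and {alpha_1, alpha_3, alpha_4, alpha_5, alpha_7, alpha_9} form a chain of 5 nodes with one extra node attached to the third node from one end (E_6). A semisimple Lie algebra decomposes uniquely as the direct sum of simple ideals, one per connected component of its Dynkin diagram, so g ≅ B_3 ⊕ E_6 (dimension 21 + 78 = 99).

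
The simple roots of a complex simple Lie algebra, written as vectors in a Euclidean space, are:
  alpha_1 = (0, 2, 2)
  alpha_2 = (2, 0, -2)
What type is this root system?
type A_2

Compute the Cartan integers a_ij = 2(alpha_i, alpha_j)/(alpha_j, alpha_j); the resulting 2x2 Cartan matrix is
[[2, -1], [-1, 2]].
All simple roots have the same length, so the diagram is simply laced. The associated Dynkin diagram is a chain of 2 nodes with single edges (A_2), so the type is A_2 (the algebra sl(3)).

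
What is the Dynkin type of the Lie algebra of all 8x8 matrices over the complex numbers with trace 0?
type A_7

This is sl(8), which has dimension 8^2 - 1 = 63 and rank 8 - 1 = 7 (a Cartan subalgebra is the diagonal traceless matrices). In the classification of classical Lie algebras, the special linear algebra sl(n+1) has type A_n; here n = 7, so the Dynkin diagram is a chain of 7 nodes with single edges (A_7). Hence the type is A_7.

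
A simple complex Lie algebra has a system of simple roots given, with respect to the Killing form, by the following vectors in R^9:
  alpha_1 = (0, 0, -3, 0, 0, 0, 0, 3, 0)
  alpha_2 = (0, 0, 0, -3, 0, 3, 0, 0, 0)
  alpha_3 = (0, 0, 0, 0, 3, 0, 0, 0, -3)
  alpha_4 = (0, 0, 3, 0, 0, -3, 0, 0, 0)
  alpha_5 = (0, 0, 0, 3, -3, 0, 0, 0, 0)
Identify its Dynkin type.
Compute the Cartan integers a_ij = 2(alpha_i, alpha_j)/(alpha_j, alpha_j); the resulting 5x5 Cartan matrix is
[[2, 0, 0, -1, 0], [0, 2, 0, -1, -1], [0, 0, 2, 0, -1], [-1, -1, 0, 2, 0], [0, -1, -1, 0, 2]].
All simple roots have the same length, so the diagram is simply laced. The associated Dynkin diagram is a chain of 5 nodes with single edges (A_5), so the type is A_5 (the algebra sl(6)).

type A_5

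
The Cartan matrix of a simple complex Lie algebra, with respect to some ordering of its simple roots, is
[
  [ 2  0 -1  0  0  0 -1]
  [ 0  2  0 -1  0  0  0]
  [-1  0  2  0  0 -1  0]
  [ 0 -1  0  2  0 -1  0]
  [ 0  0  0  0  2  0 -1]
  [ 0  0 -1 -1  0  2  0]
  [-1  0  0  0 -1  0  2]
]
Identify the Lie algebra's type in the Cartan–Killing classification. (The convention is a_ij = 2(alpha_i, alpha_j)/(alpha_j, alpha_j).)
A_7

The matrix has rank 7 with 2's on the diagonal. Reading the off-diagonal entries as Dynkin edges (a single edge where a_ij = a_ji = -1; a double or triple edge where a_ij * a_ji = 2 or 3), the diagram is a chain of 7 nodes with single edges (A_7). One simple-root ordering that puts it in standard form is (alpha_5, alpha_7, alpha_1, alpha_3, alpha_6, alpha_4, alpha_2). So the algebra is type A_7, i.e. sl(8).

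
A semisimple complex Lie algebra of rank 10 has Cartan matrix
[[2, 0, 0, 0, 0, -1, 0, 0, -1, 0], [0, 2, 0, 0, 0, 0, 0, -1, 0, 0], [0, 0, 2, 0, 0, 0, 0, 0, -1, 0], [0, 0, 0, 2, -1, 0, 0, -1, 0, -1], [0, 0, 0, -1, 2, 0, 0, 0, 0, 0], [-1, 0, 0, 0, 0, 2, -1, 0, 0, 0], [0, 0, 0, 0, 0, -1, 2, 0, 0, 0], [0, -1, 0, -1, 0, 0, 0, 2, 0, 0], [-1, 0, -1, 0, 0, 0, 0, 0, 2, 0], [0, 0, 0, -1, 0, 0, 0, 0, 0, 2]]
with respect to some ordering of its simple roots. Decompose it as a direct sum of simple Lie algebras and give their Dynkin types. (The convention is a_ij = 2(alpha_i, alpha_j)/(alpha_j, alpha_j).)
The diagram associated to this matrix has two connected components: the simple roots {alpha_1, alpha_3, alpha_6, alpha_7, alpha_9} form a chain of 5 nodes with single edges (A_5), and {alpha_2, alpha_4, alpha_5, alpha_8, alpha_10} form a chain of 3 nodes with a fork of two nodes at one end (D_5). A semisimple Lie algebra decomposes uniquely as the direct sum of simple ideals, one per connected component of its Dynkin diagram, so g ≅ A_5 ⊕ D_5 (dimension 35 + 45 = 80).

A_5 ⊕ D_5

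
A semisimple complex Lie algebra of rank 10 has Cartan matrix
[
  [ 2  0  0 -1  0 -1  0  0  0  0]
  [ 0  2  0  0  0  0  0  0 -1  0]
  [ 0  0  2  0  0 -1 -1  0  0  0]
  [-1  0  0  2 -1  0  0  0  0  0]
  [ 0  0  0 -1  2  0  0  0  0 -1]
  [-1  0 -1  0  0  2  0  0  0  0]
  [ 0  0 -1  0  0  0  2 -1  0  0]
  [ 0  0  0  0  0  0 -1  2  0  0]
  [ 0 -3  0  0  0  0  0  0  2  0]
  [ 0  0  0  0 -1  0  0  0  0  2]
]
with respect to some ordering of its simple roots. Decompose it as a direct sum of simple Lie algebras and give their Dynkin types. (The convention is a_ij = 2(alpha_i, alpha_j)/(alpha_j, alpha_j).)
The diagram associated to this matrix has two connected components: the simple roots {alpha_1, alpha_3, alpha_4, alpha_5, alpha_6, alpha_7, alpha_8, alpha_10} form a chain of 8 nodes with single edges (A_8), and {alpha_2, alpha_9} form two nodes joined by a triple edge (G_2). A semisimple Lie algebra decomposes uniquely as the direct sum of simple ideals, one per connected component of its Dynkin diagram, so g ≅ A_8 ⊕ G_2 (dimension 80 + 14 = 94).

type A_8 ⊕ type G_2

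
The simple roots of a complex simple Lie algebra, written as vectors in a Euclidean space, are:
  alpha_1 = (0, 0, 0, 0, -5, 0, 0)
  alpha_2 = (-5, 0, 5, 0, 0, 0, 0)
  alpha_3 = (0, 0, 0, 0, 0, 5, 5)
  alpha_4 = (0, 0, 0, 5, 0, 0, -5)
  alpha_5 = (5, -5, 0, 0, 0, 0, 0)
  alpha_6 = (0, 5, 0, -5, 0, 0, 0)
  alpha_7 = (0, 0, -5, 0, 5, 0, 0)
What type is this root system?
Compute the Cartan integers a_ij = 2(alpha_i, alpha_j)/(alpha_j, alpha_j); the resulting 7x7 Cartan matrix is
[[2, 0, 0, 0, 0, 0, -1], [0, 2, 0, 0, -1, 0, -1], [0, 0, 2, -1, 0, 0, 0], [0, 0, -1, 2, 0, -1, 0], [0, -1, 0, 0, 2, -1, 0], [0, 0, 0, -1, -1, 2, 0], [-2, -1, 0, 0, 0, 0, 2]].
The roots have two lengths (squared-length ratio 2:1); the short ones are alpha_{1}. The associated Dynkin diagram is a chain of 7 nodes with a double edge at one end; the terminal node there is the unique short simple root (B_7), so the type is B_7 (the algebra so(15)).

B7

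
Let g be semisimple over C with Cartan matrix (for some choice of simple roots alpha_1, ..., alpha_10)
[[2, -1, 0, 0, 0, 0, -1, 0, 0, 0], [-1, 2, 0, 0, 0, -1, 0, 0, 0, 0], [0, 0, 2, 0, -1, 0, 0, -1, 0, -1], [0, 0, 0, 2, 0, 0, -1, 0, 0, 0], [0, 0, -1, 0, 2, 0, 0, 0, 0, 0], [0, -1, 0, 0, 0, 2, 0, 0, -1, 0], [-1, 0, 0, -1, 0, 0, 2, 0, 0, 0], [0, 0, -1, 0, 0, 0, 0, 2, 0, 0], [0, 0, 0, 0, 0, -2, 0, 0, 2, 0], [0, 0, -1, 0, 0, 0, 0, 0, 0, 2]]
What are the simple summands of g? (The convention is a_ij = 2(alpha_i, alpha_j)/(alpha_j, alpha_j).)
The diagram associated to this matrix has two connected components: the simple roots {alpha_1, alpha_2, alpha_4, alpha_6, alpha_7, alpha_9} form a chain of 6 nodes with a double edge at one end; the terminal node there is the unique long simple root (C_6), and {alpha_3, alpha_5, alpha_8, alpha_10} form a chain of 2 nodes with a fork of two nodes at one end (D_4). A semisimple Lie algebra decomposes uniquely as the direct sum of simple ideals, one per connected component of its Dynkin diagram, so g ≅ C_6 ⊕ D_4 (dimension 78 + 28 = 106).

C_6 + D_4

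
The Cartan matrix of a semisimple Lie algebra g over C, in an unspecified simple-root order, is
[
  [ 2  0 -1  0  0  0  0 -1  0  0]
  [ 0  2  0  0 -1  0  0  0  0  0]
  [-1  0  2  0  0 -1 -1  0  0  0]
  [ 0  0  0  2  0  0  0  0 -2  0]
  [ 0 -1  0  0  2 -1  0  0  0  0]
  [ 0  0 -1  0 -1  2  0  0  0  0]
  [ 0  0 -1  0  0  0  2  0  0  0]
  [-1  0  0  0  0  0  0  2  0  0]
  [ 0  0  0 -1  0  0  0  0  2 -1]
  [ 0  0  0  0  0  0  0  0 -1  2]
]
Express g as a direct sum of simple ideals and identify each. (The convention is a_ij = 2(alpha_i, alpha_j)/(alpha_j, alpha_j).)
type C_3 + type E_7

The diagram associated to this matrix has two connected components: the simple roots {alpha_4, alpha_9, alpha_10} form a chain of 3 nodes with a double edge at one end; the terminal node there is the unique long simple root (C_3), and {alpha_1, alpha_2, alpha_3, alpha_5, alpha_6, alpha_7, alpha_8} form a chain of 6 nodes with one extra node attached to the third node from one end (E_7). A semisimple Lie algebra decomposes uniquely as the direct sum of simple ideals, one per connected component of its Dynkin diagram, so g ≅ C_3 ⊕ E_7 (dimension 21 + 133 = 154).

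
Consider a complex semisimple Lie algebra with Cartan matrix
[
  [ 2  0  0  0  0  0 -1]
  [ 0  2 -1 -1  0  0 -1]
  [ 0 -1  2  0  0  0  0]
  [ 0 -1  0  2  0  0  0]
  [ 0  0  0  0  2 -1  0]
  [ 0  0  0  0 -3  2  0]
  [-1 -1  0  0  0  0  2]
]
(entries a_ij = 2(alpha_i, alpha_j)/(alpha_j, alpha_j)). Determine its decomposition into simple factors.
D5 ⊕ G2

The diagram associated to this matrix has two connected components: the simple roots {alpha_1, alpha_2, alpha_3, alpha_4, alpha_7} form a chain of 3 nodes with a fork of two nodes at one end (D_5), and {alpha_5, alpha_6} form two nodes joined by a triple edge (G_2). A semisimple Lie algebra decomposes uniquely as the direct sum of simple ideals, one per connected component of its Dynkin diagram, so g ≅ D_5 ⊕ G_2 (dimension 45 + 14 = 59).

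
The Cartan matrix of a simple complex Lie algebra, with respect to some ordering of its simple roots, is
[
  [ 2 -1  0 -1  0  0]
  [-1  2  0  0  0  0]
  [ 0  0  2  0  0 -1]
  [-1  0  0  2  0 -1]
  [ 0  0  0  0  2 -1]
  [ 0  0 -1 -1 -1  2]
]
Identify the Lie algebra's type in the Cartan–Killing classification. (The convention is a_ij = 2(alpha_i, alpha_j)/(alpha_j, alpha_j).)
The matrix has rank 6 with 2's on the diagonal. Reading the off-diagonal entries as Dynkin edges (a single edge where a_ij = a_ji = -1; a double or triple edge where a_ij * a_ji = 2 or 3), the diagram is a chain of 4 nodes with a fork of two nodes at one end (D_6). One simple-root ordering that puts it in standard form is (alpha_2, alpha_1, alpha_4, alpha_6, alpha_5, alpha_3). So the algebra is type D_6, i.e. so(12).

D_6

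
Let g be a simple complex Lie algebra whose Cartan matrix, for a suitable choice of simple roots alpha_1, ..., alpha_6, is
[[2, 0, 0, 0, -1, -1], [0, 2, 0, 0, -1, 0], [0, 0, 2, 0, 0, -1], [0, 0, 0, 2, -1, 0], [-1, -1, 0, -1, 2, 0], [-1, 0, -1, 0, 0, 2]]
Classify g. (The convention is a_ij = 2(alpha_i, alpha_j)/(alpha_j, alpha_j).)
D_6 (so(12))

The matrix has rank 6 with 2's on the diagonal. Reading the off-diagonal entries as Dynkin edges (a single edge where a_ij = a_ji = -1; a double or triple edge where a_ij * a_ji = 2 or 3), the diagram is a chain of 4 nodes with a fork of two nodes at one end (D_6). One simple-root ordering that puts it in standard form is (alpha_3, alpha_6, alpha_1, alpha_5, alpha_4, alpha_2). So the algebra is type D_6, i.e. so(12).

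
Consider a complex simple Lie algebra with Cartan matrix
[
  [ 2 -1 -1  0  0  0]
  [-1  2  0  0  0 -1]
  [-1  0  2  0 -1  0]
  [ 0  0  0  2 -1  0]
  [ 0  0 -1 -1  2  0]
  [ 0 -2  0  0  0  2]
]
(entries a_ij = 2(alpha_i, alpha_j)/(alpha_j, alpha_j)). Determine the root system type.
C_6

The matrix has rank 6 with 2's on the diagonal. Reading the off-diagonal entries as Dynkin edges (a single edge where a_ij = a_ji = -1; a double or triple edge where a_ij * a_ji = 2 or 3), the diagram is a chain of 6 nodes with a double edge at one end; the terminal node there is the unique long simple root (C_6). One simple-root ordering that puts it in standard form is (alpha_4, alpha_5, alpha_3, alpha_1, alpha_2, alpha_6). So the algebra is type C_6, i.e. sp(12).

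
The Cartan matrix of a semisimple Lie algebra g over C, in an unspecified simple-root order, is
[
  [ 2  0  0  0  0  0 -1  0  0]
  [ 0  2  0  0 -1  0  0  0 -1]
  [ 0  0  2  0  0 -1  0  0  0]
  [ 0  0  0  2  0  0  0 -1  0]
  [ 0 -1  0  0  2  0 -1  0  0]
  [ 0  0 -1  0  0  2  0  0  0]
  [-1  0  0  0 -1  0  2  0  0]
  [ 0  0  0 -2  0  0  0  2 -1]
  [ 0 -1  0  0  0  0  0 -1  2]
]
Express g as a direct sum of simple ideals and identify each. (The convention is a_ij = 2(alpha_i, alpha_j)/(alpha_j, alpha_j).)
A_2 (sl(3)) + B_7 (so(15))

The diagram associated to this matrix has two connected components: the simple roots {alpha_3, alpha_6} form a chain of 2 nodes with single edges (A_2), and {alpha_1, alpha_2, alpha_4, alpha_5, alpha_7, alpha_8, alpha_9} form a chain of 7 nodes with a double edge at one end; the terminal node there is the unique short simple root (B_7). A semisimple Lie algebra decomposes uniquely as the direct sum of simple ideals, one per connected component of its Dynkin diagram, so g ≅ A_2 ⊕ B_7 (dimension 8 + 105 = 113).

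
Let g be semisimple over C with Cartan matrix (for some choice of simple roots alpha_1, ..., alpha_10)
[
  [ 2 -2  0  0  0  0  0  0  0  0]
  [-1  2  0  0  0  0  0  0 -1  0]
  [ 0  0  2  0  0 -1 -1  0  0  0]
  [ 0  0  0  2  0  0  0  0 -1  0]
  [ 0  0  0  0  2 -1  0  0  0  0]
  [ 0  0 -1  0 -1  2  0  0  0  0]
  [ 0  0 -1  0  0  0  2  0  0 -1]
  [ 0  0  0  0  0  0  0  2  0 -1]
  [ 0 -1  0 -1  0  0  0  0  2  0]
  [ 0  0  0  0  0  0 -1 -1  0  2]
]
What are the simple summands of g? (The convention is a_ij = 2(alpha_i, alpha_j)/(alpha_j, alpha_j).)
type A_6 ⊕ type C_4

The diagram associated to this matrix has two connected components: the simple roots {alpha_3, alpha_5, alpha_6, alpha_7, alpha_8, alpha_10} form a chain of 6 nodes with single edges (A_6), and {alpha_1, alpha_2, alpha_4, alpha_9} form a chain of 4 nodes with a double edge at one end; the terminal node there is the unique long simple root (C_4). A semisimple Lie algebra decomposes uniquely as the direct sum of simple ideals, one per connected component of its Dynkin diagram, so g ≅ A_6 ⊕ C_4 (dimension 48 + 36 = 84).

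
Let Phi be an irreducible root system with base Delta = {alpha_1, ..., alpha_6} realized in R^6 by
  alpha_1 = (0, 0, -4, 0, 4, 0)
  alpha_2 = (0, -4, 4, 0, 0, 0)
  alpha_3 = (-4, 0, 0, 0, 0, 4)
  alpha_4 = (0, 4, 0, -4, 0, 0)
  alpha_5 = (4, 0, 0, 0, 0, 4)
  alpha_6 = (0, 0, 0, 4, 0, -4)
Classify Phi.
type D_6

Compute the Cartan integers a_ij = 2(alpha_i, alpha_j)/(alpha_j, alpha_j); the resulting 6x6 Cartan matrix is
[[2, -1, 0, 0, 0, 0], [-1, 2, 0, -1, 0, 0], [0, 0, 2, 0, 0, -1], [0, -1, 0, 2, 0, -1], [0, 0, 0, 0, 2, -1], [0, 0, -1, -1, -1, 2]].
All simple roots have the same length, so the diagram is simply laced. The associated Dynkin diagram is a chain of 4 nodes with a fork of two nodes at one end (D_6), so the type is D_6 (the algebra so(12)).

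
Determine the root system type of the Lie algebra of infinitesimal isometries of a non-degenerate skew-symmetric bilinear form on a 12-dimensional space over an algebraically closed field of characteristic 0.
C_6 (sp(12))

This is sp(12), which has dimension 12(12+1)/2 = 78 and rank 12/2 = 6. In the classification of classical Lie algebras, the symplectic algebra sp(2n) has type C_n; here n = 6, so the Dynkin diagram is a chain of 6 nodes with a double edge at one end; the terminal node there is the unique long simple root (C_6). Hence the type is C_6.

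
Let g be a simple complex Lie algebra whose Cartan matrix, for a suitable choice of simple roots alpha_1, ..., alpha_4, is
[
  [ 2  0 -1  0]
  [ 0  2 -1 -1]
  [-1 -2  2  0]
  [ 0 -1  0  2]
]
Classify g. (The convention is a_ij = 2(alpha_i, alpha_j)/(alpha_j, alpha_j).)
F4

The matrix has rank 4 with 2's on the diagonal. Reading the off-diagonal entries as Dynkin edges (a single edge where a_ij = a_ji = -1; a double or triple edge where a_ij * a_ji = 2 or 3), the diagram is a chain of 4 nodes with a double edge between the middle two (F_4). One simple-root ordering that puts it in standard form is (alpha_1, alpha_3, alpha_2, alpha_4). So the algebra is type F_4.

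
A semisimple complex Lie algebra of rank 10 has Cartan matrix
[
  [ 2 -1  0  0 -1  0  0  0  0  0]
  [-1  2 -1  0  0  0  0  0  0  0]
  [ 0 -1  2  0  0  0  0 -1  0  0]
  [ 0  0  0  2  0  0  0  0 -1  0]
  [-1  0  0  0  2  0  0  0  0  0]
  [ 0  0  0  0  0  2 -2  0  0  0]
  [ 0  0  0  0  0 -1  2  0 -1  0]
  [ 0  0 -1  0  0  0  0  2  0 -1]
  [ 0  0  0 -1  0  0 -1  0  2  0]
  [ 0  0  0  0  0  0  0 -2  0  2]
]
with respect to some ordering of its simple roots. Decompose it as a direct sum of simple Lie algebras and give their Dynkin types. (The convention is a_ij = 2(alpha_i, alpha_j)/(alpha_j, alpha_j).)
The diagram associated to this matrix has two connected components: the simple roots {alpha_4, alpha_6, alpha_7, alpha_9} form a chain of 4 nodes with a double edge at one end; the terminal node there is the unique long simple root (C_4), and {alpha_1, alpha_2, alpha_3, alpha_5, alpha_8, alpha_10} form a chain of 6 nodes with a double edge at one end; the terminal node there is the unique long simple root (C_6). A semisimple Lie algebra decomposes uniquely as the direct sum of simple ideals, one per connected component of its Dynkin diagram, so g ≅ C_4 ⊕ C_6 (dimension 36 + 78 = 114).

C_4 + C_6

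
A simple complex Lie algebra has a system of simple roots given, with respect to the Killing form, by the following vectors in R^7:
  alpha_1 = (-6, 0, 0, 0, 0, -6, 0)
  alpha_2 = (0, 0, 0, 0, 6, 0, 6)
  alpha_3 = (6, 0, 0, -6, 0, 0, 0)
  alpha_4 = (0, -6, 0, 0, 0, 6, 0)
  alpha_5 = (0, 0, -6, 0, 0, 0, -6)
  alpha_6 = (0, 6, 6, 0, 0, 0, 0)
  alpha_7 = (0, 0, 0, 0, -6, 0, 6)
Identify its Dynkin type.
D_7

Compute the Cartan integers a_ij = 2(alpha_i, alpha_j)/(alpha_j, alpha_j); the resulting 7x7 Cartan matrix is
[[2, 0, -1, -1, 0, 0, 0], [0, 2, 0, 0, -1, 0, 0], [-1, 0, 2, 0, 0, 0, 0], [-1, 0, 0, 2, 0, -1, 0], [0, -1, 0, 0, 2, -1, -1], [0, 0, 0, -1, -1, 2, 0], [0, 0, 0, 0, -1, 0, 2]].
All simple roots have the same length, so the diagram is simply laced. The associated Dynkin diagram is a chain of 5 nodes with a fork of two nodes at one end (D_7), so the type is D_7 (the algebra so(14)).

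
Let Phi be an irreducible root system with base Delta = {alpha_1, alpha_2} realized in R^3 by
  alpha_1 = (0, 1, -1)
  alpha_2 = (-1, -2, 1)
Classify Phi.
Compute the Cartan integers a_ij = 2(alpha_i, alpha_j)/(alpha_j, alpha_j); the resulting 2x2 Cartan matrix is
[[2, -1], [-3, 2]].
The roots have two lengths (squared-length ratio 3:1); the short ones are alpha_{1}. The associated Dynkin diagram is two nodes joined by a triple edge (G_2), so the type is G_2.

G_2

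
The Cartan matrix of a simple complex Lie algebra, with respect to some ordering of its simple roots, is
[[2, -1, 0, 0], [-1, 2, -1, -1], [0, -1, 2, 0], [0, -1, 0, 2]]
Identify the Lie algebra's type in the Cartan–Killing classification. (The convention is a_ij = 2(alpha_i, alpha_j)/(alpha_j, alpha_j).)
The matrix has rank 4 with 2's on the diagonal. Reading the off-diagonal entries as Dynkin edges (a single edge where a_ij = a_ji = -1; a double or triple edge where a_ij * a_ji = 2 or 3), the diagram is a chain of 2 nodes with a fork of two nodes at one end (D_4). One simple-root ordering that puts it in standard form is (alpha_3, alpha_2, alpha_1, alpha_4). So the algebra is type D_4, i.e. so(8).

type D_4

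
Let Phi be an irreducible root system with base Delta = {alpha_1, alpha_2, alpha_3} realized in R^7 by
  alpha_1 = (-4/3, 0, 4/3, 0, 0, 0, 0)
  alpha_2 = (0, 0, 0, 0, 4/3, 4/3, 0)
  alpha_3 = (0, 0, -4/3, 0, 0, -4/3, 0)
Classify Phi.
A_3 (sl(4))

Compute the Cartan integers a_ij = 2(alpha_i, alpha_j)/(alpha_j, alpha_j); the resulting 3x3 Cartan matrix is
[[2, 0, -1], [0, 2, -1], [-1, -1, 2]].
All simple roots have the same length, so the diagram is simply laced. The associated Dynkin diagram is a chain of 3 nodes with single edges (A_3), so the type is A_3 (the algebra sl(4)).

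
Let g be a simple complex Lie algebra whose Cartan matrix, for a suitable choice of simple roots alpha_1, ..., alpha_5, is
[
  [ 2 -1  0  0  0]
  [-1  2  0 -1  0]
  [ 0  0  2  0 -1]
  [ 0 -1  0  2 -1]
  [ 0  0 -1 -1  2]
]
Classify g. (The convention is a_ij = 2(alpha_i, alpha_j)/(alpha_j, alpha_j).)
The matrix has rank 5 with 2's on the diagonal. Reading the off-diagonal entries as Dynkin edges (a single edge where a_ij = a_ji = -1; a double or triple edge where a_ij * a_ji = 2 or 3), the diagram is a chain of 5 nodes with single edges (A_5). One simple-root ordering that puts it in standard form is (alpha_1, alpha_2, alpha_4, alpha_5, alpha_3). So the algebra is type A_5, i.e. sl(6).

A_5 (sl(6))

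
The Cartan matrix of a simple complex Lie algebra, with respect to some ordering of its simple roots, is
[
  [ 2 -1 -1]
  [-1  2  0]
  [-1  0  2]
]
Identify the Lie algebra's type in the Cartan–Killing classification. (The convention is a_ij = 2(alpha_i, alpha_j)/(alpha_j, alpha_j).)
A3

The matrix has rank 3 with 2's on the diagonal. Reading the off-diagonal entries as Dynkin edges (a single edge where a_ij = a_ji = -1; a double or triple edge where a_ij * a_ji = 2 or 3), the diagram is a chain of 3 nodes with single edges (A_3). One simple-root ordering that puts it in standard form is (alpha_2, alpha_1, alpha_3). So the algebra is type A_3, i.e. sl(4).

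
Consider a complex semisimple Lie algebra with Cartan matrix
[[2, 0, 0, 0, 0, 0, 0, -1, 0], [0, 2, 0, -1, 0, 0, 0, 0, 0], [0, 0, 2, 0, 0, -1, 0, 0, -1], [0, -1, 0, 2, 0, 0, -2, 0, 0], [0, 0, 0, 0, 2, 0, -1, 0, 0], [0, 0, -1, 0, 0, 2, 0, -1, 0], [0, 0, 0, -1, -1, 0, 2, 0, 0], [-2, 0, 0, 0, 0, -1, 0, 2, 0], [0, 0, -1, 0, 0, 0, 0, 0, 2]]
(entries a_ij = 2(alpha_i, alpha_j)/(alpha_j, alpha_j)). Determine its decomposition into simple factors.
B5 + F4

The diagram associated to this matrix has two connected components: the simple roots {alpha_1, alpha_3, alpha_6, alpha_8, alpha_9} form a chain of 5 nodes with a double edge at one end; the terminal node there is the unique short simple root (B_5), and {alpha_2, alpha_4, alpha_5, alpha_7} form a chain of 4 nodes with a double edge between the middle two (F_4). A semisimple Lie algebra decomposes uniquely as the direct sum of simple ideals, one per connected component of its Dynkin diagram, so g ≅ B_5 ⊕ F_4 (dimension 55 + 52 = 107).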